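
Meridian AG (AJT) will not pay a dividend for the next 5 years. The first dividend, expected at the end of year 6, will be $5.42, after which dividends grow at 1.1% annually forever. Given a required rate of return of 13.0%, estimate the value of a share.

Deferred-dividend DDM. At t=5 the remaining stream is a growing perpetuity with first payment D_6 = 5.42.
V_5 = D_6/(r−g) = 5.42/(0.13−0.011) = 45.5462
P₀ = V_5/(1+r)^5 = 45.5462/(1+0.13)^5 = 24.7207

$24.72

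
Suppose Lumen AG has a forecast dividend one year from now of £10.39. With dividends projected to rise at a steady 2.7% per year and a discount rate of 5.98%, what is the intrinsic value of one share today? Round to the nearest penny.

Gordon growth model: P₀ = D₁/(r − g), with D₁ = 10.39 given directly.
P₀ = 10.3900 / (0.0598 − 0.027) = 10.3900 / 0.0328 = 316.7683

£316.77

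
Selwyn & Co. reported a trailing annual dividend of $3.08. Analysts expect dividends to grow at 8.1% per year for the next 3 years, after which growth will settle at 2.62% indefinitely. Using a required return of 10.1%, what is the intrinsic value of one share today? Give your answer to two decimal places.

$48.90

Two-stage DDM. Project D₁…D_3 at 0.081, terminal growth 0.0262, discount at r = 0.101.
D_1 = 3.3295
D_2 = 3.5992
D_3 = 3.8907
Terminal value at t=3: TV = D_4/(r−g) = 3.9926/(0.101−0.0262) = 53.3775
P₀ = 3.3295/(1+0.101)^1 + 3.5992/(1+0.101)^2 + 3.8907/(1+0.101)^3 + 53.3775/(1+0.101)^3 = 48.9025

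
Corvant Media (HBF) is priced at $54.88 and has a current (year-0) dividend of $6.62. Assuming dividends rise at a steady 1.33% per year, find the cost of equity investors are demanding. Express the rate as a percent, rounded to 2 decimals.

13.55%

Rearranging the constant-growth DDM: r = D₁/P₀ + g.
D₁ = 6.62 × (1 + 0.0133) = 6.7080.
r = 6.7080 / 54.88 + 0.0133 = 0.12223 + 0.0133 = 0.13553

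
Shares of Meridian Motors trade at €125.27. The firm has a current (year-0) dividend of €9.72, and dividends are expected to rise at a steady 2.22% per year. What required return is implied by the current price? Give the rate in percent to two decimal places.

10.15%

Rearranging the constant-growth DDM: r = D₁/P₀ + g.
D₁ = 9.72 × (1 + 0.0222) = 9.9358.
r = 9.9358 / 125.27 + 0.0222 = 0.07931 + 0.0222 = 0.10151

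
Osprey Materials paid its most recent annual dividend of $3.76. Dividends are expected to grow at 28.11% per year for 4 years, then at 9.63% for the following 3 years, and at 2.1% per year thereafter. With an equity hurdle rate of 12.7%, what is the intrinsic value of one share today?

Three-stage DDM. Project D₁…D_7; terminal Gordon value at t=7 with g = 0.021; discount at r = 0.127.
D_1 = 4.8169
D_2 = 6.1710
D_3 = 7.9056
D_4 = 10.1279
D_5 = 11.1032
D_6 = 12.1725
D_7 = 13.3447
TV_7 = 13.6249/(0.127−0.021) = 128.5370
P₀ = Σ Dₜ/(1+r)ᵗ + TV_7/(1+r)^7 = 94.4224

$94.42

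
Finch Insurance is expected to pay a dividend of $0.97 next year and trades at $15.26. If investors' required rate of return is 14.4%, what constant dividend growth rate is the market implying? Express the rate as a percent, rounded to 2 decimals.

8.04%

From P₀ = D₁/(r − g), the implied growth is g = r − D₁/P₀.
g = 0.144 − 0.97/15.26 = 0.144 − 0.06356 = 0.08044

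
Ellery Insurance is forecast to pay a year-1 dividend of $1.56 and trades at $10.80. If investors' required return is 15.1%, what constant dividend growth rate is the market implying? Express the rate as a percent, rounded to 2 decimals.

0.66%

From P₀ = D₁/(r − g), the implied growth is g = r − D₁/P₀.
g = 0.151 − 1.56/10.80 = 0.151 − 0.14444 = 0.00656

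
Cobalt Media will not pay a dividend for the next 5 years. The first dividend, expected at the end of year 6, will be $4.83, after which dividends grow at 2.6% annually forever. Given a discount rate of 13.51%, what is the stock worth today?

$23.49

Deferred-dividend DDM. At t=5 the remaining stream is a growing perpetuity with first payment D_6 = 4.83.
V_5 = D_6/(r−g) = 4.83/(0.1351−0.026) = 44.2713
P₀ = V_5/(1+r)^5 = 44.2713/(1+0.1351)^5 = 23.4937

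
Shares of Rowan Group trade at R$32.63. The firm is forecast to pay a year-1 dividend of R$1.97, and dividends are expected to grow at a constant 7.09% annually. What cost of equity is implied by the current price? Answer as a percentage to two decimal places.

13.13%

Rearranging the constant-growth DDM: r = D₁/P₀ + g.
r = 1.9700 / 32.63 + 0.0709 = 0.06037 + 0.0709 = 0.13127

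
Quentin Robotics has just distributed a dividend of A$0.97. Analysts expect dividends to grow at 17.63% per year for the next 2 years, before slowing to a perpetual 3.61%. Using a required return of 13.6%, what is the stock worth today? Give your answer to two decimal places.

A$12.83

Two-stage DDM. Project D₁…D_2 at 0.1763, terminal growth 0.0361, discount at r = 0.136.
D_1 = 1.1410
D_2 = 1.3422
Terminal value at t=2: TV = D_3/(r−g) = 1.3906/(0.136−0.0361) = 13.9202
P₀ = 1.1410/(1+0.136)^1 + 1.3422/(1+0.136)^2 + 13.9202/(1+0.136)^2 = 12.8311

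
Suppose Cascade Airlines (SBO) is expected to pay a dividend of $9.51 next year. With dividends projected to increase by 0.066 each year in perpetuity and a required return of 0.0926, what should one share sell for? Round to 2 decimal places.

$357.52

Gordon growth model: P₀ = D₁/(r − g), with D₁ = 9.51 given directly.
P₀ = 9.5100 / (0.0926 − 0.066) = 9.5100 / 0.0266 = 357.5188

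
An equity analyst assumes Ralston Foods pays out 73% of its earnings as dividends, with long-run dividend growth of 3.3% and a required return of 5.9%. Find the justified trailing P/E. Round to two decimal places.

Justified trailing P/E = b(1+g)/(r−g) = 0.73×(1+0.033)/(0.059−0.033) = 29.0035

29.00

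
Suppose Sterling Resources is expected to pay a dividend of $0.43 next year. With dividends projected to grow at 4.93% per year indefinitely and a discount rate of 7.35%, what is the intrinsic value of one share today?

$17.77

Gordon growth model: P₀ = D₁/(r − g), with D₁ = 0.43 given directly.
P₀ = 0.4300 / (0.0735 − 0.0493) = 0.4300 / 0.0242 = 17.7686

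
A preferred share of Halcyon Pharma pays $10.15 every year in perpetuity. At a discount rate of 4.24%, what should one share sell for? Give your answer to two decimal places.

Zero-growth DDM (perpetuity): P₀ = D/r = 10.15 / 0.0424 = 239.3868

$239.39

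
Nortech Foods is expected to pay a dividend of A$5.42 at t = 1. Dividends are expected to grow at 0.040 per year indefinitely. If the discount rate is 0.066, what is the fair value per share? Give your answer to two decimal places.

Gordon growth model: P₀ = D₁/(r − g), with D₁ = 5.42 given directly.
P₀ = 5.4200 / (0.066 − 0.04) = 5.4200 / 0.026 = 208.4615

A$208.46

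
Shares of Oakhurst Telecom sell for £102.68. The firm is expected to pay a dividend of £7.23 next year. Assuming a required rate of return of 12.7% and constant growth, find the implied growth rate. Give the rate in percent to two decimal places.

From P₀ = D₁/(r − g), the implied growth is g = r − D₁/P₀.
g = 0.127 − 7.23/102.68 = 0.127 − 0.07041 = 0.05659

5.66%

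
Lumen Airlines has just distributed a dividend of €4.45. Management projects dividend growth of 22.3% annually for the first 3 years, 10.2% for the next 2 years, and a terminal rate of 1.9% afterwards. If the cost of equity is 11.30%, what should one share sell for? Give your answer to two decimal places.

€90.54

Three-stage DDM. Project D₁…D_5; terminal Gordon value at t=5 with g = 0.019; discount at r = 0.113.
D_1 = 5.4424
D_2 = 6.6560
D_3 = 8.1403
D_4 = 8.9706
D_5 = 9.8856
TV_5 = 10.0734/(0.113−0.019) = 107.1640
P₀ = Σ Dₜ/(1+r)ᵗ + TV_5/(1+r)^5 = 90.5448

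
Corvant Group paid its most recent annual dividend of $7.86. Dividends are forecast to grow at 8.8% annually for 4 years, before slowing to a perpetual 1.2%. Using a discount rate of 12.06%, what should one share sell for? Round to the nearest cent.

$94.30

Two-stage DDM. Project D₁…D_4 at 0.088, terminal growth 0.012, discount at r = 0.1206.
D_1 = 8.5517
D_2 = 9.3042
D_3 = 10.1230
D_4 = 11.0138
Terminal value at t=4: TV = D_5/(r−g) = 11.1460/(0.1206−0.012) = 102.6334
P₀ = 8.5517/(1+0.1206)^1 + 9.3042/(1+0.1206)^2 + 10.1230/(1+0.1206)^3 + 11.0138/(1+0.1206)^4 + 102.6334/(1+0.1206)^4 = 94.3048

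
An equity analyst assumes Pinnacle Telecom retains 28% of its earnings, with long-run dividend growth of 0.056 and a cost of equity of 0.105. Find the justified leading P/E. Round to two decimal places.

14.69

Payout ratio b = 1 − 0.28 = 0.72.
Justified leading P/E = b/(r−g) = 0.72/(0.105−0.056) = 14.6939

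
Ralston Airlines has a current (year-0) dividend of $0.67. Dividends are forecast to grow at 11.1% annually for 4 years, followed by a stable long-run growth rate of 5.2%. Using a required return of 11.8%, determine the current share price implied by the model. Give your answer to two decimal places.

$13.05

Two-stage DDM. Project D₁…D_4 at 0.111, terminal growth 0.052, discount at r = 0.118.
D_1 = 0.7444
D_2 = 0.8270
D_3 = 0.9188
D_4 = 1.0208
Terminal value at t=4: TV = D_5/(r−g) = 1.0739/(0.118−0.052) = 16.2706
P₀ = 0.7444/(1+0.118)^1 + 0.8270/(1+0.118)^2 + 0.9188/(1+0.118)^3 + 1.0208/(1+0.118)^4 + 16.2706/(1+0.118)^4 = 13.0527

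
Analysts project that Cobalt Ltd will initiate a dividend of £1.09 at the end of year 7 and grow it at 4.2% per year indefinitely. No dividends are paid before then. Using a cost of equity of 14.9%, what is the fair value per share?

Deferred-dividend DDM. At t=6 the remaining stream is a growing perpetuity with first payment D_7 = 1.09.
V_6 = D_7/(r−g) = 1.09/(0.149−0.042) = 10.1869
P₀ = V_6/(1+r)^6 = 10.1869/(1+0.149)^6 = 4.4271

£4.43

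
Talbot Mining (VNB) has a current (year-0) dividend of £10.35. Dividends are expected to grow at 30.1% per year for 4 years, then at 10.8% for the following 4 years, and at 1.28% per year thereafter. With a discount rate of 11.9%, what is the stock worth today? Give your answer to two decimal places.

Three-stage DDM. Project D₁…D_8; terminal Gordon value at t=8 with g = 0.0128; discount at r = 0.119.
D_1 = 13.4653
D_2 = 17.5184
D_3 = 22.7915
D_4 = 29.6517
D_5 = 32.8541
D_6 = 36.4023
D_7 = 40.3338
D_8 = 44.6898
TV_8 = 45.2618/(0.119−0.0128) = 426.1944
P₀ = Σ Dₜ/(1+r)ᵗ + TV_8/(1+r)^8 = 308.3746

£308.37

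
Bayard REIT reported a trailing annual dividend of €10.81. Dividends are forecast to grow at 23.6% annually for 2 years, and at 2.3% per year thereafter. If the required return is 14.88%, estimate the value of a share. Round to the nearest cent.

€125.90

Two-stage DDM. Project D₁…D_2 at 0.236, terminal growth 0.023, discount at r = 0.1488.
D_1 = 13.3612
D_2 = 16.5144
Terminal value at t=2: TV = D_3/(r−g) = 16.8942/(0.1488−0.023) = 134.2943
P₀ = 13.3612/(1+0.1488)^1 + 16.5144/(1+0.1488)^2 + 134.2943/(1+0.1488)^2 = 125.9019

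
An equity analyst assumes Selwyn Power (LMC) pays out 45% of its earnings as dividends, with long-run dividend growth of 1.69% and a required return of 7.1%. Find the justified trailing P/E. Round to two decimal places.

8.46

Justified trailing P/E = b(1+g)/(r−g) = 0.45×(1+0.0169)/(0.071−0.0169) = 8.4585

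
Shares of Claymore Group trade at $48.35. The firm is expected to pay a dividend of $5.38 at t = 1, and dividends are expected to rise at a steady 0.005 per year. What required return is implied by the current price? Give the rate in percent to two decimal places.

11.63%

Rearranging the constant-growth DDM: r = D₁/P₀ + g.
r = 5.3800 / 48.35 + 0.005 = 0.11127 + 0.005 = 0.11627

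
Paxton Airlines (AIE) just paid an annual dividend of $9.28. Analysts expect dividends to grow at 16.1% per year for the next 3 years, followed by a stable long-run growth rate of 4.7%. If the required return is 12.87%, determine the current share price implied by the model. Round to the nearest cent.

Two-stage DDM. Project D₁…D_3 at 0.161, terminal growth 0.047, discount at r = 0.1287.
D_1 = 10.7741
D_2 = 12.5087
D_3 = 14.5226
Terminal value at t=3: TV = D_4/(r−g) = 15.2052/(0.1287−0.047) = 186.1098
P₀ = 10.7741/(1+0.1287)^1 + 12.5087/(1+0.1287)^2 + 14.5226/(1+0.1287)^3 + 186.1098/(1+0.1287)^3 = 158.8936

$158.89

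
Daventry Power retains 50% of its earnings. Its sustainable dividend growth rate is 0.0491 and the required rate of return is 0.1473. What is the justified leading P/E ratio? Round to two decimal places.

Payout ratio b = 1 − 0.50 = 0.50.
Justified leading P/E = b/(r−g) = 0.50/(0.1473−0.0491) = 5.0916

5.09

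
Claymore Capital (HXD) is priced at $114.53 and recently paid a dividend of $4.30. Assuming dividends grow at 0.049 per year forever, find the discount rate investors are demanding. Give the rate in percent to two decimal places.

8.84%

Rearranging the constant-growth DDM: r = D₁/P₀ + g.
D₁ = 4.30 × (1 + 0.049) = 4.5107.
r = 4.5107 / 114.53 + 0.049 = 0.03938 + 0.049 = 0.08838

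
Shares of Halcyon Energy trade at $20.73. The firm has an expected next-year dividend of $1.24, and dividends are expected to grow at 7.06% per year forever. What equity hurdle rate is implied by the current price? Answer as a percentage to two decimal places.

Rearranging the constant-growth DDM: r = D₁/P₀ + g.
r = 1.2400 / 20.73 + 0.0706 = 0.05982 + 0.0706 = 0.13042

13.04%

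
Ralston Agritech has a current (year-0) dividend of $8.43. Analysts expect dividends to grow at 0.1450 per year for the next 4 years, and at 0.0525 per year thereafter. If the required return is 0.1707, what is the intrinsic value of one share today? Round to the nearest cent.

Two-stage DDM. Project D₁…D_4 at 0.145, terminal growth 0.0525, discount at r = 0.1707.
D_1 = 9.6524
D_2 = 11.0519
D_3 = 12.6545
D_4 = 14.4894
Terminal value at t=4: TV = D_5/(r−g) = 15.2501/(0.1707−0.0525) = 129.0191
P₀ = 9.6524/(1+0.1707)^1 + 11.0519/(1+0.1707)^2 + 12.6545/(1+0.1707)^3 + 14.4894/(1+0.1707)^4 + 129.0191/(1+0.1707)^4 = 100.5961

$100.60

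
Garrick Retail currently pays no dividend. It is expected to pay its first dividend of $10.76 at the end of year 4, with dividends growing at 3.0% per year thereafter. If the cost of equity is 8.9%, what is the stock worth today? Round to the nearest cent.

Deferred-dividend DDM. At t=3 the remaining stream is a growing perpetuity with first payment D_4 = 10.76.
V_3 = D_4/(r−g) = 10.76/(0.089−0.03) = 182.3729
P₀ = V_3/(1+r)^3 = 182.3729/(1+0.089)^3 = 141.2136

$141.21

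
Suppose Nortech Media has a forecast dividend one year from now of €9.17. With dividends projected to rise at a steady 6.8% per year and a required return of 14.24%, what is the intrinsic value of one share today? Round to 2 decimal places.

Gordon growth model: P₀ = D₁/(r − g), with D₁ = 9.17 given directly.
P₀ = 9.1700 / (0.1424 − 0.068) = 9.1700 / 0.0744 = 123.2527

€123.25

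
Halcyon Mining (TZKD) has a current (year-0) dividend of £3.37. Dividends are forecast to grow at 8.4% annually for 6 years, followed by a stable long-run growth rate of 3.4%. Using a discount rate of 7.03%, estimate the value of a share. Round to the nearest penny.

Two-stage DDM. Project D₁…D_6 at 0.084, terminal growth 0.034, discount at r = 0.0703.
D_1 = 3.6531
D_2 = 3.9599
D_3 = 4.2926
D_4 = 4.6531
D_5 = 5.0440
D_6 = 5.4677
Terminal value at t=6: TV = D_7/(r−g) = 5.6536/(0.0703−0.034) = 155.7469
P₀ = 3.6531/(1+0.0703)^1 + 3.9599/(1+0.0703)^2 + 4.2926/(1+0.0703)^3 + 4.6531/(1+0.0703)^4 + 5.0440/(1+0.0703)^5 + 5.4677/(1+0.0703)^6 + 155.7469/(1+0.0703)^6 = 124.7518

£124.75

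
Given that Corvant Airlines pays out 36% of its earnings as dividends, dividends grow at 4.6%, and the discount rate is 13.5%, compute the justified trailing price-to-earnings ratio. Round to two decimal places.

4.23

Justified trailing P/E = b(1+g)/(r−g) = 0.36×(1+0.046)/(0.135−0.046) = 4.2310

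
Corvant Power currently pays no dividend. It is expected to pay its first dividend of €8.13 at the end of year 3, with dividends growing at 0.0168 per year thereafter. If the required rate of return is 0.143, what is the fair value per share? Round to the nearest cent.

Deferred-dividend DDM. At t=2 the remaining stream is a growing perpetuity with first payment D_3 = 8.13.
V_2 = D_3/(r−g) = 8.13/(0.143−0.0168) = 64.4216
P₀ = V_2/(1+r)^2 = 64.4216/(1+0.143)^2 = 49.3104

€49.31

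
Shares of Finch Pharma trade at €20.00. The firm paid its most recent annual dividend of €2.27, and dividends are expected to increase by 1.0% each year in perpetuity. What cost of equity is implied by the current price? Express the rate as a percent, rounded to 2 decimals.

12.46%

Rearranging the constant-growth DDM: r = D₁/P₀ + g.
D₁ = 2.27 × (1 + 0.01) = 2.2927.
r = 2.2927 / 20.00 + 0.01 = 0.11464 + 0.01 = 0.12463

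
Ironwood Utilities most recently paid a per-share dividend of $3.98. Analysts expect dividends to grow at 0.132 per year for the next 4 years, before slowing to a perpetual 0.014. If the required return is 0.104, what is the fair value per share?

$66.52

Two-stage DDM. Project D₁…D_4 at 0.132, terminal growth 0.014, discount at r = 0.104.
D_1 = 4.5054
D_2 = 5.1001
D_3 = 5.7733
D_4 = 6.5353
Terminal value at t=4: TV = D_5/(r−g) = 6.6268/(0.104−0.014) = 73.6316
P₀ = 4.5054/(1+0.104)^1 + 5.1001/(1+0.104)^2 + 5.7733/(1+0.104)^3 + 6.5353/(1+0.104)^4 + 73.6316/(1+0.104)^4 = 66.5218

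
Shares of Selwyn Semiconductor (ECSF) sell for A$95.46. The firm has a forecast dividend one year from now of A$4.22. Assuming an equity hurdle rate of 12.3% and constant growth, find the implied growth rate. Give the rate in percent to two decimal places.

7.88%

From P₀ = D₁/(r − g), the implied growth is g = r − D₁/P₀.
g = 0.123 − 4.22/95.46 = 0.123 − 0.04421 = 0.07879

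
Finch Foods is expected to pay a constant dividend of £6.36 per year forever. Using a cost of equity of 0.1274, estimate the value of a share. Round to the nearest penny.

£49.92

Zero-growth DDM (perpetuity): P₀ = D/r = 6.36 / 0.1274 = 49.9215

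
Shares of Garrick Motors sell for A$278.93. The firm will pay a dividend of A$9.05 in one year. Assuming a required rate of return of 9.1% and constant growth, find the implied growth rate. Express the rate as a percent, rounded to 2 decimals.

From P₀ = D₁/(r − g), the implied growth is g = r − D₁/P₀.
g = 0.091 − 9.05/278.93 = 0.091 − 0.03245 = 0.05855

5.86%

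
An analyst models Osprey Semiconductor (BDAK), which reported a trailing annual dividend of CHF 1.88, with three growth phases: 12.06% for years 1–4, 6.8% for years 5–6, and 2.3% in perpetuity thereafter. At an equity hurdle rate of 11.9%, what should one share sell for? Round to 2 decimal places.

CHF 29.43

Three-stage DDM. Project D₁…D_6; terminal Gordon value at t=6 with g = 0.023; discount at r = 0.119.
D_1 = 2.1067
D_2 = 2.3608
D_3 = 2.6455
D_4 = 2.9646
D_5 = 3.1662
D_6 = 3.3814
TV_6 = 3.4592/(0.119−0.023) = 36.0336
P₀ = Σ Dₜ/(1+r)ᵗ + TV_6/(1+r)^6 = 29.4277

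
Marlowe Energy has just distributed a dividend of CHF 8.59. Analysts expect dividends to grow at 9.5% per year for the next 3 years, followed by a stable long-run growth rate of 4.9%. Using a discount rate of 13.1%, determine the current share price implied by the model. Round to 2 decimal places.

CHF 123.89

Two-stage DDM. Project D₁…D_3 at 0.095, terminal growth 0.049, discount at r = 0.131.
D_1 = 9.4061
D_2 = 10.2996
D_3 = 11.2781
Terminal value at t=3: TV = D_4/(r−g) = 11.8307/(0.131−0.049) = 144.2770
P₀ = 9.4061/(1+0.131)^1 + 10.2996/(1+0.131)^2 + 11.2781/(1+0.131)^3 + 144.2770/(1+0.131)^3 = 123.8902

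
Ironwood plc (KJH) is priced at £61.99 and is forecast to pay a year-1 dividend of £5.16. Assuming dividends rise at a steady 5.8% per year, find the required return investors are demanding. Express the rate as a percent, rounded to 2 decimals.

Rearranging the constant-growth DDM: r = D₁/P₀ + g.
r = 5.1600 / 61.99 + 0.058 = 0.08324 + 0.058 = 0.14124

14.12%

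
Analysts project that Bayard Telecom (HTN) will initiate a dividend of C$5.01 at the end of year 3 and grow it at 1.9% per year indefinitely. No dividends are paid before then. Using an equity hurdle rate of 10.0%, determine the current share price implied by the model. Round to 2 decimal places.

C$51.12

Deferred-dividend DDM. At t=2 the remaining stream is a growing perpetuity with first payment D_3 = 5.01.
V_2 = D_3/(r−g) = 5.01/(0.1−0.019) = 61.8519
P₀ = V_2/(1+r)^2 = 61.8519/(1+0.1)^2 = 51.1172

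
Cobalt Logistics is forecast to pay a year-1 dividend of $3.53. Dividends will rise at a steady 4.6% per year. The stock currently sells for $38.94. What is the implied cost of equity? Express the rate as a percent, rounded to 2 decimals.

Rearranging the constant-growth DDM: r = D₁/P₀ + g.
r = 3.5300 / 38.94 + 0.046 = 0.09065 + 0.046 = 0.13665

13.67%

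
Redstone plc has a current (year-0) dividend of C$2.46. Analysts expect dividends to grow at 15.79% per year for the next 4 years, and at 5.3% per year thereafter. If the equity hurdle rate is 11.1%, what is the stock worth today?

Two-stage DDM. Project D₁…D_4 at 0.1579, terminal growth 0.053, discount at r = 0.111.
D_1 = 2.8484
D_2 = 3.2982
D_3 = 3.8190
D_4 = 4.4220
Terminal value at t=4: TV = D_5/(r−g) = 4.6564/(0.111−0.053) = 80.2823
P₀ = 2.8484/(1+0.111)^1 + 3.2982/(1+0.111)^2 + 3.8190/(1+0.111)^3 + 4.4220/(1+0.111)^4 + 80.2823/(1+0.111)^4 = 63.6175

C$63.62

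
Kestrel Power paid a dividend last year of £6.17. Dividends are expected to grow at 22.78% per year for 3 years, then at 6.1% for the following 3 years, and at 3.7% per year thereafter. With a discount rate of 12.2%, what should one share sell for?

£127.35

Three-stage DDM. Project D₁…D_6; terminal Gordon value at t=6 with g = 0.037; discount at r = 0.122.
D_1 = 7.5755
D_2 = 9.3012
D_3 = 11.4201
D_4 = 12.1167
D_5 = 12.8558
D_6 = 13.6400
TV_6 = 14.1447/(0.122−0.037) = 166.4079
P₀ = Σ Dₜ/(1+r)ᵗ + TV_6/(1+r)^6 = 127.3476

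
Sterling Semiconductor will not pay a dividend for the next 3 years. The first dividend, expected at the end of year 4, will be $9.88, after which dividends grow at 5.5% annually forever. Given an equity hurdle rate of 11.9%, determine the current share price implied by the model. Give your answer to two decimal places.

$110.18

Deferred-dividend DDM. At t=3 the remaining stream is a growing perpetuity with first payment D_4 = 9.88.
V_3 = D_4/(r−g) = 9.88/(0.119−0.055) = 154.3750
P₀ = V_3/(1+r)^3 = 154.3750/(1+0.119)^3 = 110.1759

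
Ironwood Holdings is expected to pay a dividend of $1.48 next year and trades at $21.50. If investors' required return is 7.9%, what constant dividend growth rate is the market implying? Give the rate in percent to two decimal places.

1.02%

From P₀ = D₁/(r − g), the implied growth is g = r − D₁/P₀.
g = 0.079 − 1.48/21.50 = 0.079 − 0.06884 = 0.01016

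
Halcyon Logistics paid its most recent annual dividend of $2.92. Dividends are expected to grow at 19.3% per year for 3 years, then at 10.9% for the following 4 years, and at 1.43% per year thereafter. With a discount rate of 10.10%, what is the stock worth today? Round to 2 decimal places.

$70.18

Three-stage DDM. Project D₁…D_7; terminal Gordon value at t=7 with g = 0.0143; discount at r = 0.101.
D_1 = 3.4836
D_2 = 4.1559
D_3 = 4.9580
D_4 = 5.4984
D_5 = 6.0977
D_6 = 6.7624
D_7 = 7.4995
TV_7 = 7.6067/(0.101−0.0143) = 87.7360
P₀ = Σ Dₜ/(1+r)ᵗ + TV_7/(1+r)^7 = 70.1755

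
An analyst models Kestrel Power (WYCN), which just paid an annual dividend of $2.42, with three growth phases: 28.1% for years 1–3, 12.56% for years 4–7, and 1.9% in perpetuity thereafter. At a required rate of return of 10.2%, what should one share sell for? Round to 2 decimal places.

$76.72

Three-stage DDM. Project D₁…D_7; terminal Gordon value at t=7 with g = 0.019; discount at r = 0.102.
D_1 = 3.1000
D_2 = 3.9711
D_3 = 5.0870
D_4 = 5.7259
D_5 = 6.4451
D_6 = 7.2546
D_7 = 8.1658
TV_7 = 8.3210/(0.102−0.019) = 100.2525
P₀ = Σ Dₜ/(1+r)ᵗ + TV_7/(1+r)^7 = 76.7160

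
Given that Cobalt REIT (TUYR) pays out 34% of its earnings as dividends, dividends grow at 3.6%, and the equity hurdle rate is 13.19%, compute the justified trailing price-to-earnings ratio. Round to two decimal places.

Justified trailing P/E = b(1+g)/(r−g) = 0.34×(1+0.036)/(0.1319−0.036) = 3.6730

3.67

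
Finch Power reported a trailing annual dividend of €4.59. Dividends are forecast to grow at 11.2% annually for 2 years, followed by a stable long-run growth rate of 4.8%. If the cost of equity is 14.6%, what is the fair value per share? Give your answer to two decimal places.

€54.99

Two-stage DDM. Project D₁…D_2 at 0.112, terminal growth 0.048, discount at r = 0.146.
D_1 = 5.1041
D_2 = 5.6757
Terminal value at t=2: TV = D_3/(r−g) = 5.9482/(0.146−0.048) = 60.6956
P₀ = 5.1041/(1+0.146)^1 + 5.6757/(1+0.146)^2 + 60.6956/(1+0.146)^2 = 54.9911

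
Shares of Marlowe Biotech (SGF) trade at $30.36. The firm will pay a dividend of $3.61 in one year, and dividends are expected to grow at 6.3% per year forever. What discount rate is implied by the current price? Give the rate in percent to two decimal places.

Rearranging the constant-growth DDM: r = D₁/P₀ + g.
r = 3.6100 / 30.36 + 0.063 = 0.11891 + 0.063 = 0.18191

18.19%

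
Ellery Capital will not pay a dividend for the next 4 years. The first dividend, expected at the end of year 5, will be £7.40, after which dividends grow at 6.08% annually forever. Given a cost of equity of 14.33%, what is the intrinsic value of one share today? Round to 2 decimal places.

Deferred-dividend DDM. At t=4 the remaining stream is a growing perpetuity with first payment D_5 = 7.40.
V_4 = D_5/(r−g) = 7.40/(0.1433−0.0608) = 89.6970
P₀ = V_4/(1+r)^4 = 89.6970/(1+0.1433)^4 = 52.4973

£52.50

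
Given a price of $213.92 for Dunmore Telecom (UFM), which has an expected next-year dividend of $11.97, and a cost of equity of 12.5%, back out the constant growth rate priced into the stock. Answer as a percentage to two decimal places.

6.90%

From P₀ = D₁/(r − g), the implied growth is g = r − D₁/P₀.
g = 0.125 − 11.97/213.92 = 0.125 − 0.05596 = 0.06904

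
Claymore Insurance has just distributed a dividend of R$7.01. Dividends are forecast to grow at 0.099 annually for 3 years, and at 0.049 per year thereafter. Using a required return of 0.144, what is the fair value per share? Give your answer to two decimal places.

Two-stage DDM. Project D₁…D_3 at 0.099, terminal growth 0.049, discount at r = 0.144.
D_1 = 7.7040
D_2 = 8.4667
D_3 = 9.3049
Terminal value at t=3: TV = D_4/(r−g) = 9.7608/(0.144−0.049) = 102.7455
P₀ = 7.7040/(1+0.144)^1 + 8.4667/(1+0.144)^2 + 9.3049/(1+0.144)^3 + 102.7455/(1+0.144)^3 = 88.0439

R$88.04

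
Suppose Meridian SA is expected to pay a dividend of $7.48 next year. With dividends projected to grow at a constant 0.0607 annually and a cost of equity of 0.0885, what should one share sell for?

Gordon growth model: P₀ = D₁/(r − g), with D₁ = 7.48 given directly.
P₀ = 7.4800 / (0.0885 − 0.0607) = 7.4800 / 0.0278 = 269.0647

$269.06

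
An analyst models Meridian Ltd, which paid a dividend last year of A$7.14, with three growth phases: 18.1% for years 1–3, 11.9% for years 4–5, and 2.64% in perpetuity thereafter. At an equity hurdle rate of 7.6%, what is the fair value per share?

A$257.20

Three-stage DDM. Project D₁…D_5; terminal Gordon value at t=5 with g = 0.0264; discount at r = 0.076.
D_1 = 8.4323
D_2 = 9.9586
D_3 = 11.7611
D_4 = 13.1607
D_5 = 14.7268
TV_5 = 15.1156/(0.076−0.0264) = 304.7495
P₀ = Σ Dₜ/(1+r)ᵗ + TV_5/(1+r)^5 = 257.1990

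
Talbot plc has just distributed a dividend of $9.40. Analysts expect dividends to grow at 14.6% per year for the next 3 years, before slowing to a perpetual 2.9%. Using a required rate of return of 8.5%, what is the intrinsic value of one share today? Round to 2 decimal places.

Two-stage DDM. Project D₁…D_3 at 0.146, terminal growth 0.029, discount at r = 0.085.
D_1 = 10.7724
D_2 = 12.3452
D_3 = 14.1476
Terminal value at t=3: TV = D_4/(r−g) = 14.5578/(0.085−0.029) = 259.9615
P₀ = 10.7724/(1+0.085)^1 + 12.3452/(1+0.085)^2 + 14.1476/(1+0.085)^3 + 259.9615/(1+0.085)^3 = 235.0174

$235.02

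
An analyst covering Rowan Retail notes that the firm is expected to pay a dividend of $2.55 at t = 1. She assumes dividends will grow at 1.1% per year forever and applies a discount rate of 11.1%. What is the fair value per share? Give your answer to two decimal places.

Gordon growth model: P₀ = D₁/(r − g), with D₁ = 2.55 given directly.
P₀ = 2.5500 / (0.111 − 0.011) = 2.5500 / 0.1 = 25.5000

$25.50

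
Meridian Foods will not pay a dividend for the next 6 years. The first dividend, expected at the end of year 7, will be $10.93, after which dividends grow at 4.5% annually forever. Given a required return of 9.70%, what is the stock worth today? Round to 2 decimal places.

Deferred-dividend DDM. At t=6 the remaining stream is a growing perpetuity with first payment D_7 = 10.93.
V_6 = D_7/(r−g) = 10.93/(0.097−0.045) = 210.1923
P₀ = V_6/(1+r)^6 = 210.1923/(1+0.097)^6 = 120.6083

$120.61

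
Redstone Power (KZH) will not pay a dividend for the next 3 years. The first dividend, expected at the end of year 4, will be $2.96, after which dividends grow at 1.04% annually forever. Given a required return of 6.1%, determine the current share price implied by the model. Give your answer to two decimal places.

Deferred-dividend DDM. At t=3 the remaining stream is a growing perpetuity with first payment D_4 = 2.96.
V_3 = D_4/(r−g) = 2.96/(0.061−0.0104) = 58.4980
P₀ = V_3/(1+r)^3 = 58.4980/(1+0.061)^3 = 48.9773

$48.98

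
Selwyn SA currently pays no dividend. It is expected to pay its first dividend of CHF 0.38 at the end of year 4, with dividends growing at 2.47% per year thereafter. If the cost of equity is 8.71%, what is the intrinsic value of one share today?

CHF 4.74

Deferred-dividend DDM. At t=3 the remaining stream is a growing perpetuity with first payment D_4 = 0.38.
V_3 = D_4/(r−g) = 0.38/(0.0871−0.0247) = 6.0897
P₀ = V_3/(1+r)^3 = 6.0897/(1+0.0871)^3 = 4.7401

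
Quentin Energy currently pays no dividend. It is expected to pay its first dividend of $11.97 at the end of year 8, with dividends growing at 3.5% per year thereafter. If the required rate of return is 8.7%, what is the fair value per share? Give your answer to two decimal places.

Deferred-dividend DDM. At t=7 the remaining stream is a growing perpetuity with first payment D_8 = 11.97.
V_7 = D_8/(r−g) = 11.97/(0.087−0.035) = 230.1923
P₀ = V_7/(1+r)^7 = 230.1923/(1+0.087)^7 = 128.3760

$128.38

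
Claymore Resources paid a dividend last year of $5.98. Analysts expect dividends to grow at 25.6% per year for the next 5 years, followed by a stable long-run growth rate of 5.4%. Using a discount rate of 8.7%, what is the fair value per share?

$440.49

Two-stage DDM. Project D₁…D_5 at 0.256, terminal growth 0.054, discount at r = 0.087.
D_1 = 7.5109
D_2 = 9.4337
D_3 = 11.8487
D_4 = 14.8819
D_5 = 18.6917
Terminal value at t=5: TV = D_6/(r−g) = 19.7011/(0.087−0.054) = 597.0024
P₀ = 7.5109/(1+0.087)^1 + 9.4337/(1+0.087)^2 + 11.8487/(1+0.087)^3 + 14.8819/(1+0.087)^4 + 18.6917/(1+0.087)^5 + 597.0024/(1+0.087)^5 = 440.4901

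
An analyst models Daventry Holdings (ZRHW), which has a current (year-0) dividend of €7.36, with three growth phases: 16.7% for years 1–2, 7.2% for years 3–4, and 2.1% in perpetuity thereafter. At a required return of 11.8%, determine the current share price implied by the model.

€108.37

Three-stage DDM. Project D₁…D_4; terminal Gordon value at t=4 with g = 0.021; discount at r = 0.118.
D_1 = 8.5891
D_2 = 10.0235
D_3 = 10.7452
D_4 = 11.5188
TV_4 = 11.7607/(0.118−0.021) = 121.2448
P₀ = Σ Dₜ/(1+r)ᵗ + TV_4/(1+r)^4 = 108.3703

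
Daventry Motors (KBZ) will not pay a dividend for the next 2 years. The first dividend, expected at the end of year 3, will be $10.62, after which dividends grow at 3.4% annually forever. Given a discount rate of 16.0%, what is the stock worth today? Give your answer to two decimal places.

Deferred-dividend DDM. At t=2 the remaining stream is a growing perpetuity with first payment D_3 = 10.62.
V_2 = D_3/(r−g) = 10.62/(0.16−0.034) = 84.2857
P₀ = V_2/(1+r)^2 = 84.2857/(1+0.16)^2 = 62.6380

$62.64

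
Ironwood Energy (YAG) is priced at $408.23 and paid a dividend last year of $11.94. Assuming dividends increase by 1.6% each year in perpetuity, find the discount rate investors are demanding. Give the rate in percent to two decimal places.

4.57%

Rearranging the constant-growth DDM: r = D₁/P₀ + g.
D₁ = 11.94 × (1 + 0.016) = 12.1310.
r = 12.1310 / 408.23 + 0.016 = 0.02972 + 0.016 = 0.04572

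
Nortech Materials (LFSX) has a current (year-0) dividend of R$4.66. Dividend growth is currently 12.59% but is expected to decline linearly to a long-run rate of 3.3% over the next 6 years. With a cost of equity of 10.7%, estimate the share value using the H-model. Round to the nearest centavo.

H-model: P₀ = D₀[(1+g_L) + H(g_S−g_L)]/(r−g_L), with H = 6/2 = 3.
P₀ = 4.66 × [(1+0.033) + 3×(0.1259−0.033)] / (0.107−0.033)
   = 4.66 × 1.3117 / 0.074 = 82.6016

R$82.60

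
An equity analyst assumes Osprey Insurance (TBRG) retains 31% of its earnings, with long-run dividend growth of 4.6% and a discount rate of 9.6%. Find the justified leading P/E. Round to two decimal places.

Payout ratio b = 1 − 0.31 = 0.69.
Justified leading P/E = b/(r−g) = 0.69/(0.096−0.046) = 13.8000

13.80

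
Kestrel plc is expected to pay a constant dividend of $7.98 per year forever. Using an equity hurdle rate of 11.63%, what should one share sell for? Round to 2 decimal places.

$68.62

Zero-growth DDM (perpetuity): P₀ = D/r = 7.98 / 0.1163 = 68.6156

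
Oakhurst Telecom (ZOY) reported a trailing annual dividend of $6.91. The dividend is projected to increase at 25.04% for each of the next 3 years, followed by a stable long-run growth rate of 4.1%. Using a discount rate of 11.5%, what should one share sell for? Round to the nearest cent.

Two-stage DDM. Project D₁…D_3 at 0.2504, terminal growth 0.041, discount at r = 0.115.
D_1 = 8.6403
D_2 = 10.8038
D_3 = 13.5091
Terminal value at t=3: TV = D_4/(r−g) = 14.0629/(0.115−0.041) = 190.0395
P₀ = 8.6403/(1+0.115)^1 + 10.8038/(1+0.115)^2 + 13.5091/(1+0.115)^3 + 190.0395/(1+0.115)^3 = 163.2789

$163.28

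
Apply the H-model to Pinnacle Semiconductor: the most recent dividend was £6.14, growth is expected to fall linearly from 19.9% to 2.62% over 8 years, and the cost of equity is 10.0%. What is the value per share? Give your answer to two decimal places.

£142.88

H-model: P₀ = D₀[(1+g_L) + H(g_S−g_L)]/(r−g_L), with H = 8/2 = 4.
P₀ = 6.14 × [(1+0.0262) + 4×(0.199−0.0262)] / (0.1−0.0262)
   = 6.14 × 1.7174 / 0.0738 = 142.8840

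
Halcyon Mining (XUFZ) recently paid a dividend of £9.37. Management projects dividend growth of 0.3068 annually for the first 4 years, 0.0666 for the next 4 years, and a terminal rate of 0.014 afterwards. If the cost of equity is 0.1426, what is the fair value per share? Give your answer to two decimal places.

Three-stage DDM. Project D₁…D_8; terminal Gordon value at t=8 with g = 0.014; discount at r = 0.1426.
D_1 = 12.2447
D_2 = 16.0014
D_3 = 20.9106
D_4 = 27.3260
D_5 = 29.1459
D_6 = 31.0870
D_7 = 33.1574
D_8 = 35.3657
TV_8 = 35.8608/(0.1426−0.014) = 278.8556
P₀ = Σ Dₜ/(1+r)ᵗ + TV_8/(1+r)^8 = 203.1652

£203.17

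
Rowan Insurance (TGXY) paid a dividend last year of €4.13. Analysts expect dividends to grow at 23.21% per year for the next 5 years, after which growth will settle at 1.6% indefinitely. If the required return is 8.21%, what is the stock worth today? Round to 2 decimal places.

Two-stage DDM. Project D₁…D_5 at 0.2321, terminal growth 0.016, discount at r = 0.0821.
D_1 = 5.0886
D_2 = 6.2696
D_3 = 7.7248
D_4 = 9.5177
D_5 = 11.7268
Terminal value at t=5: TV = D_6/(r−g) = 11.9144/(0.0821−0.016) = 180.2487
P₀ = 5.0886/(1+0.0821)^1 + 6.2696/(1+0.0821)^2 + 7.7248/(1+0.0821)^3 + 9.5177/(1+0.0821)^4 + 11.7268/(1+0.0821)^5 + 180.2487/(1+0.0821)^5 = 152.4875

€152.49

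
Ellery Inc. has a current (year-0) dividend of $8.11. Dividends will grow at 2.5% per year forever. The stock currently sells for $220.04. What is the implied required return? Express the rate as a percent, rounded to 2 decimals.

6.28%

Rearranging the constant-growth DDM: r = D₁/P₀ + g.
D₁ = 8.11 × (1 + 0.025) = 8.3127.
r = 8.3127 / 220.04 + 0.025 = 0.03778 + 0.025 = 0.06278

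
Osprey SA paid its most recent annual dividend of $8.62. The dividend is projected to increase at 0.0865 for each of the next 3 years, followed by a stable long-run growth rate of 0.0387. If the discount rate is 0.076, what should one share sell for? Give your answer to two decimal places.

Two-stage DDM. Project D₁…D_3 at 0.0865, terminal growth 0.0387, discount at r = 0.076.
D_1 = 9.3656
D_2 = 10.1758
D_3 = 11.0560
Terminal value at t=3: TV = D_4/(r−g) = 11.4838/(0.076−0.0387) = 307.8774
P₀ = 9.3656/(1+0.076)^1 + 10.1758/(1+0.076)^2 + 11.0560/(1+0.076)^3 + 307.8774/(1+0.076)^3 = 273.5068

$273.51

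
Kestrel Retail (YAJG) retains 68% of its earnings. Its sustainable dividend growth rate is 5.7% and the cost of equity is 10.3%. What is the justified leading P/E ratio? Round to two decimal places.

Payout ratio b = 1 − 0.68 = 0.32.
Justified leading P/E = b/(r−g) = 0.32/(0.103−0.057) = 6.9565

6.96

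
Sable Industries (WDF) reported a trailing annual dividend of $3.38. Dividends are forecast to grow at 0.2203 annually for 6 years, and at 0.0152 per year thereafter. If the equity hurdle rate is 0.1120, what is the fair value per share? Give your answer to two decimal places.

$90.34

Two-stage DDM. Project D₁…D_6 at 0.2203, terminal growth 0.0152, discount at r = 0.112.
D_1 = 4.1246
D_2 = 5.0333
D_3 = 6.1421
D_4 = 7.4952
D_5 = 9.1464
D_6 = 11.1613
Terminal value at t=6: TV = D_7/(r−g) = 11.3310/(0.112−0.0152) = 117.0557
P₀ = 4.1246/(1+0.112)^1 + 5.0333/(1+0.112)^2 + 6.1421/(1+0.112)^3 + 7.4952/(1+0.112)^4 + 9.1464/(1+0.112)^5 + 11.1613/(1+0.112)^6 + 117.0557/(1+0.112)^6 = 90.3413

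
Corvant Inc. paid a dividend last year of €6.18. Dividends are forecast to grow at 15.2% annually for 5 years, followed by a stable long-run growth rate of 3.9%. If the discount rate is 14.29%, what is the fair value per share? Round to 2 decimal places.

Two-stage DDM. Project D₁…D_5 at 0.152, terminal growth 0.039, discount at r = 0.1429.
D_1 = 7.1194
D_2 = 8.2015
D_3 = 9.4481
D_4 = 10.8842
D_5 = 12.5387
Terminal value at t=5: TV = D_6/(r−g) = 13.0277/(0.1429−0.039) = 125.3865
P₀ = 7.1194/(1+0.1429)^1 + 8.2015/(1+0.1429)^2 + 9.4481/(1+0.1429)^3 + 10.8842/(1+0.1429)^4 + 12.5387/(1+0.1429)^5 + 125.3865/(1+0.1429)^5 = 95.9458

€95.95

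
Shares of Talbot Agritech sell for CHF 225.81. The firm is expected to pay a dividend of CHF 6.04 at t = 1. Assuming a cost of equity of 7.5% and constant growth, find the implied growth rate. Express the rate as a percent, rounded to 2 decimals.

From P₀ = D₁/(r − g), the implied growth is g = r − D₁/P₀.
g = 0.075 − 6.04/225.81 = 0.075 − 0.02675 = 0.04825

4.83%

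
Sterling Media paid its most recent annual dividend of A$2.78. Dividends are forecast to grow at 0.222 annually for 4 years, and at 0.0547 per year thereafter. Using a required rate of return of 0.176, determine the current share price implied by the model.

A$40.43

Two-stage DDM. Project D₁…D_4 at 0.222, terminal growth 0.0547, discount at r = 0.176.
D_1 = 3.3972
D_2 = 4.1513
D_3 = 5.0729
D_4 = 6.1991
Terminal value at t=4: TV = D_5/(r−g) = 6.5382/(0.176−0.0547) = 53.9011
P₀ = 3.3972/(1+0.176)^1 + 4.1513/(1+0.176)^2 + 5.0729/(1+0.176)^3 + 6.1991/(1+0.176)^4 + 53.9011/(1+0.176)^4 = 40.4326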